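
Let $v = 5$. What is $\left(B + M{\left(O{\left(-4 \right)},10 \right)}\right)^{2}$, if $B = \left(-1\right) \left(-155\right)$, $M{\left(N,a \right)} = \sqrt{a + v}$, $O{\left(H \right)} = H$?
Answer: $\left(155 + \sqrt{15}\right)^{2} \approx 25241.0$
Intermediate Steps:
$M{\left(N,a \right)} = \sqrt{5 + a}$ ($M{\left(N,a \right)} = \sqrt{a + 5} = \sqrt{5 + a}$)
$B = 155$
$\left(B + M{\left(O{\left(-4 \right)},10 \right)}\right)^{2} = \left(155 + \sqrt{5 + 10}\right)^{2} = \left(155 + \sqrt{15}\right)^{2}$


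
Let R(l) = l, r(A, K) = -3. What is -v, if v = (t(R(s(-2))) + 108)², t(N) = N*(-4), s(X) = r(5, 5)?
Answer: -14400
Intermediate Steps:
s(X) = -3
t(N) = -4*N
v = 14400 (v = (-4*(-3) + 108)² = (12 + 108)² = 120² = 14400)
-v = -1*14400 = -14400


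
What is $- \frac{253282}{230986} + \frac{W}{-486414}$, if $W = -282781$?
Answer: $- \frac{28940729341}{56177412102} \approx -0.51517$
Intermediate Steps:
$- \frac{253282}{230986} + \frac{W}{-486414} = - \frac{253282}{230986} - \frac{282781}{-486414} = \left(-253282\right) \frac{1}{230986} - - \frac{282781}{486414} = - \frac{126641}{115493} + \frac{282781}{486414} = - \frac{28940729341}{56177412102}$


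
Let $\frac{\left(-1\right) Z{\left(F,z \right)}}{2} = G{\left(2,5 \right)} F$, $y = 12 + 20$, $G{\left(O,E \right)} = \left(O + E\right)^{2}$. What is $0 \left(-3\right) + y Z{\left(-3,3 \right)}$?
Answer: $9408$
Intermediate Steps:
$G{\left(O,E \right)} = \left(E + O\right)^{2}$
$y = 32$
$Z{\left(F,z \right)} = - 98 F$ ($Z{\left(F,z \right)} = - 2 \left(5 + 2\right)^{2} F = - 2 \cdot 7^{2} F = - 2 \cdot 49 F = - 98 F$)
$0 \left(-3\right) + y Z{\left(-3,3 \right)} = 0 \left(-3\right) + 32 \left(\left(-98\right) \left(-3\right)\right) = 0 + 32 \cdot 294 = 0 + 9408 = 9408$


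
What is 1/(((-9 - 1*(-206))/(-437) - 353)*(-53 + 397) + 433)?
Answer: -437/52944331 ≈ -8.2539e-6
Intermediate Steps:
1/(((-9 - 1*(-206))/(-437) - 353)*(-53 + 397) + 433) = 1/(((-9 + 206)*(-1/437) - 353)*344 + 433) = 1/((197*(-1/437) - 353)*344 + 433) = 1/((-197/437 - 353)*344 + 433) = 1/(-154458/437*344 + 433) = 1/(-53133552/437 + 433) = 1/(-52944331/437) = -437/52944331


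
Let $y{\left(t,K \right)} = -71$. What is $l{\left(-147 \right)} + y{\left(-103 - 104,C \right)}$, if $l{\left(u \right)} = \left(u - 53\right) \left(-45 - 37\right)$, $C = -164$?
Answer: $16329$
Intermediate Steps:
$l{\left(u \right)} = 4346 - 82 u$ ($l{\left(u \right)} = \left(-53 + u\right) \left(-82\right) = 4346 - 82 u$)
$l{\left(-147 \right)} + y{\left(-103 - 104,C \right)} = \left(4346 - -12054\right) - 71 = \left(4346 + 12054\right) - 71 = 16400 - 71 = 16329$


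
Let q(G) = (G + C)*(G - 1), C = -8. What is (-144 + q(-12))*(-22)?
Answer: -2552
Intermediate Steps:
q(G) = (-1 + G)*(-8 + G) (q(G) = (G - 8)*(G - 1) = (-8 + G)*(-1 + G) = (-1 + G)*(-8 + G))
(-144 + q(-12))*(-22) = (-144 + (8 + (-12)² - 9*(-12)))*(-22) = (-144 + (8 + 144 + 108))*(-22) = (-144 + 260)*(-22) = 116*(-22) = -2552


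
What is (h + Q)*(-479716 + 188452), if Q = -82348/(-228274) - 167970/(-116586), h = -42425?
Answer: 9134621759910548608/739265349 ≈ 1.2356e+10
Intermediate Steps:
Q = 3995317309/2217796047 (Q = -82348*(-1/228274) - 167970*(-1/116586) = 41174/114137 + 27995/19431 = 3995317309/2217796047 ≈ 1.8015)
(h + Q)*(-479716 + 188452) = (-42425 + 3995317309/2217796047)*(-479716 + 188452) = -94086001976666/2217796047*(-291264) = 9134621759910548608/739265349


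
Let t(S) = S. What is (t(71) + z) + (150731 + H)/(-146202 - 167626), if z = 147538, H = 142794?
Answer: 46323543727/313828 ≈ 1.4761e+5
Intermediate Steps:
(t(71) + z) + (150731 + H)/(-146202 - 167626) = (71 + 147538) + (150731 + 142794)/(-146202 - 167626) = 147609 + 293525/(-313828) = 147609 + 293525*(-1/313828) = 147609 - 293525/313828 = 46323543727/313828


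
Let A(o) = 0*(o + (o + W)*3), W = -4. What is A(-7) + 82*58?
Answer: 4756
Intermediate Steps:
A(o) = 0 (A(o) = 0*(o + (o - 4)*3) = 0*(o + (-4 + o)*3) = 0*(o + (-12 + 3*o)) = 0*(-12 + 4*o) = 0)
A(-7) + 82*58 = 0 + 82*58 = 0 + 4756 = 4756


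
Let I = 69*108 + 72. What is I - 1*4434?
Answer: 3090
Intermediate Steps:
I = 7524 (I = 7452 + 72 = 7524)
I - 1*4434 = 7524 - 1*4434 = 7524 - 4434 = 3090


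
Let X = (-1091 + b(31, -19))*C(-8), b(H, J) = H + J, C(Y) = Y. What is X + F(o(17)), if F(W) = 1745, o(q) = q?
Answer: 10377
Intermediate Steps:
X = 8632 (X = (-1091 + (31 - 19))*(-8) = (-1091 + 12)*(-8) = -1079*(-8) = 8632)
X + F(o(17)) = 8632 + 1745 = 10377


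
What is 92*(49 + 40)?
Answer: 8188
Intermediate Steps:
92*(49 + 40) = 92*89 = 8188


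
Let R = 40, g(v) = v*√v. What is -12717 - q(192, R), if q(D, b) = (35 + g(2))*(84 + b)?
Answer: -17057 - 248*√2 ≈ -17408.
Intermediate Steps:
g(v) = v^(3/2)
q(D, b) = (35 + 2*√2)*(84 + b) (q(D, b) = (35 + 2^(3/2))*(84 + b) = (35 + 2*√2)*(84 + b))
-12717 - q(192, R) = -12717 - (2940 + 35*40 + 168*√2 + 2*40*√2) = -12717 - (2940 + 1400 + 168*√2 + 80*√2) = -12717 - (4340 + 248*√2) = -12717 + (-4340 - 248*√2) = -17057 - 248*√2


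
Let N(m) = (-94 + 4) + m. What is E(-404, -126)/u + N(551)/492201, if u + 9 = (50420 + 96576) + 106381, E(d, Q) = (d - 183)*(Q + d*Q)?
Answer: -5327074747/45282492 ≈ -117.64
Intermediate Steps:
N(m) = -90 + m
E(d, Q) = (-183 + d)*(Q + Q*d)
u = 253368 (u = -9 + ((50420 + 96576) + 106381) = -9 + (146996 + 106381) = -9 + 253377 = 253368)
E(-404, -126)/u + N(551)/492201 = -126*(-183 + (-404)**2 - 182*(-404))/253368 + (-90 + 551)/492201 = -126*(-183 + 163216 + 73528)*(1/253368) + 461*(1/492201) = -126*236561*(1/253368) + 461/492201 = -29806686*1/253368 + 461/492201 = -1655927/14076 + 461/492201 = -5327074747/45282492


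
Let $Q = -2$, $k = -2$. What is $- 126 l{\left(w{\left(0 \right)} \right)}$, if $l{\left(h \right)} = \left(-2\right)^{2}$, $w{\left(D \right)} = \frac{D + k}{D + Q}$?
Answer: $-504$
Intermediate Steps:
$w{\left(D \right)} = 1$ ($w{\left(D \right)} = \frac{D - 2}{D - 2} = \frac{-2 + D}{-2 + D} = 1$)
$l{\left(h \right)} = 4$
$- 126 l{\left(w{\left(0 \right)} \right)} = \left(-126\right) 4 = -504$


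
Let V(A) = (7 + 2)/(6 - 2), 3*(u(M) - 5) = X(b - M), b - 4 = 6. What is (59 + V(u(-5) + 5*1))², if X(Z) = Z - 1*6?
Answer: 60025/16 ≈ 3751.6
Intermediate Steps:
b = 10 (b = 4 + 6 = 10)
X(Z) = -6 + Z (X(Z) = Z - 6 = -6 + Z)
u(M) = 19/3 - M/3 (u(M) = 5 + (-6 + (10 - M))/3 = 5 + (4 - M)/3 = 5 + (4/3 - M/3) = 19/3 - M/3)
V(A) = 9/4
(59 + V(u(-5) + 5*1))² = (59 + 9/4)² = (245/4)² = 60025/16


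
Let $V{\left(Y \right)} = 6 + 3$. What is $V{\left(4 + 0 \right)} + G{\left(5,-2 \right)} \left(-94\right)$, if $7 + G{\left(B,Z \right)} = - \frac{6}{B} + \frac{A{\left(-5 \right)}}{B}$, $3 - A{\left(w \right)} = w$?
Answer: $\frac{3147}{5} \approx 629.4$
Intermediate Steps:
$V{\left(Y \right)} = 9$
$A{\left(w \right)} = 3 - w$
$G{\left(B,Z \right)} = -7 + \frac{2}{B}$ ($G{\left(B,Z \right)} = -7 - \left(\frac{6}{B} - \frac{3 - -5}{B}\right) = -7 - \left(\frac{6}{B} - \frac{3 + 5}{B}\right) = -7 + \left(- \frac{6}{B} + \frac{8}{B}\right) = -7 + \frac{2}{B}$)
$V{\left(4 + 0 \right)} + G{\left(5,-2 \right)} \left(-94\right) = 9 + \left(-7 + \frac{2}{5}\right) \left(-94\right) = 9 - - \frac{3102}{5} = 9 + \frac{3102}{5} = \frac{3147}{5}$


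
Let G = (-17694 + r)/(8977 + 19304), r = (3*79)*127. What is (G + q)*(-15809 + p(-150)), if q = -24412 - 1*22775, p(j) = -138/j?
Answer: 175796802228228/235675 ≈ 7.4593e+8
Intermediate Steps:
r = 30099 (r = 237*127 = 30099)
q = -47187 (q = -24412 - 22775 = -47187)
G = 4135/9427 (G = (-17694 + 30099)/(8977 + 19304) = 12405/28281 = 12405*(1/28281) = 4135/9427 ≈ 0.43863)
(G + q)*(-15809 + p(-150)) = (4135/9427 - 47187)*(-15809 - 138/(-150)) = -444827714*(-15809 - 138*(-1/150))/9427 = -444827714*(-15809 + 23/25)/9427 = -444827714/9427*(-395202/25) = 175796802228228/235675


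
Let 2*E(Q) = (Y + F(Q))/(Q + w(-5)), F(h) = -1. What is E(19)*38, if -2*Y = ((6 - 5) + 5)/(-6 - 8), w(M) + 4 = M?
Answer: -209/140 ≈ -1.4929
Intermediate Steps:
w(M) = -4 + M
Y = 3/14 (Y = -((6 - 5) + 5)/(2*(-6 - 8)) = -(1 + 5)/(2*(-14)) = -3*(-1)/14 = -1/2*(-3/7) = 3/14 ≈ 0.21429)
E(Q) = -11/(28*(-9 + Q)) (E(Q) = ((3/14 - 1)/(Q + (-4 - 5)))/2 = (-11/(14*(Q - 9)))/2 = (-11/(14*(-9 + Q)))/2 = -11/(28*(-9 + Q)))
E(19)*38 = -11/(-252 + 28*19)*38 = -11/(-252 + 532)*38 = -11/280*38 = -209/140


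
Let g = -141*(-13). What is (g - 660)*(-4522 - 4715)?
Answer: -10835001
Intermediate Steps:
g = 1833
(g - 660)*(-4522 - 4715) = (1833 - 660)*(-4522 - 4715) = 1173*(-9237) = -10835001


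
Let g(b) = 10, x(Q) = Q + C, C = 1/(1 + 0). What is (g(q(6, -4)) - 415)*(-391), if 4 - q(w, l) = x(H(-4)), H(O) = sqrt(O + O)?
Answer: 158355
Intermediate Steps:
H(O) = sqrt(2)*sqrt(O) (H(O) = sqrt(2*O) = sqrt(2)*sqrt(O))
C = 1 (C = 1/1 = 1)
x(Q) = 1 + Q (x(Q) = Q + 1 = 1 + Q)
q(w, l) = 3 - 2*I*sqrt(2) (q(w, l) = 4 - (1 + sqrt(2)*sqrt(-4)) = 4 - (1 + sqrt(2)*(2*I)) = 4 - (1 + 2*I*sqrt(2)) = 4 + (-1 - 2*I*sqrt(2)) = 3 - 2*I*sqrt(2))
(g(q(6, -4)) - 415)*(-391) = (10 - 415)*(-391) = -405*(-391) = 158355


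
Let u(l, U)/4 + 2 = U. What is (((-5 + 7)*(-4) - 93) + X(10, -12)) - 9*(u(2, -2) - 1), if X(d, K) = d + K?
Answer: 50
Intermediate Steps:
u(l, U) = -8 + 4*U
X(d, K) = K + d
(((-5 + 7)*(-4) - 93) + X(10, -12)) - 9*(u(2, -2) - 1) = (((-5 + 7)*(-4) - 93) + (-12 + 10)) - 9*((-8 + 4*(-2)) - 1) = ((2*(-4) - 93) - 2) - 9*((-8 - 8) - 1) = ((-8 - 93) - 2) - 9*(-16 - 1) = (-101 - 2) - 9*(-17) = -103 - 1*(-153) = -103 + 153 = 50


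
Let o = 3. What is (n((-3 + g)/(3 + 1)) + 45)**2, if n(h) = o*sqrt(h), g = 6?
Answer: 8127/4 + 135*sqrt(3) ≈ 2265.6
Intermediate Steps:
n(h) = 3*sqrt(h)
(n((-3 + g)/(3 + 1)) + 45)**2 = (3*sqrt((-3 + 6)/(3 + 1)) + 45)**2 = (3*sqrt(3/4) + 45)**2 = (3*(sqrt(3)/2) + 45)**2 = (3*sqrt(3)/2 + 45)**2 = (45 + 3*sqrt(3)/2)**2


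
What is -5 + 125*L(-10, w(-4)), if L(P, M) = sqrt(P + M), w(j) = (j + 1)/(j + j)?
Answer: -5 + 125*I*sqrt(154)/4 ≈ -5.0 + 387.8*I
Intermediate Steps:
w(j) = (1 + j)/(2*j) (w(j) = (1 + j)/((2*j)) = (1 + j)*(1/(2*j)) = (1 + j)/(2*j))
L(P, M) = sqrt(M + P)
-5 + 125*L(-10, w(-4)) = -5 + 125*sqrt((1/2)*(1 - 4)/(-4) - 10) = -5 + 125*sqrt((1/2)*(-1/4)*(-3) - 10) = -5 + 125*sqrt(3/8 - 10) = -5 + 125*sqrt(-77/8) = -5 + 125*(I*sqrt(154)/4) = -5 + 125*I*sqrt(154)/4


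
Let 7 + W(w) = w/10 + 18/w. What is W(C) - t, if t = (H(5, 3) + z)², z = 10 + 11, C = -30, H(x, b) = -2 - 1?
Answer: -1673/5 ≈ -334.60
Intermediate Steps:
H(x, b) = -3
z = 21
W(w) = -7 + 18/w + w/10 (W(w) = -7 + (w/10 + 18/w) = -7 + (18/w + w/10) = -7 + 18/w + w/10)
t = 324 (t = (-3 + 21)² = 18² = 324)
W(C) - t = (-7 + 18/(-30) + (⅒)*(-30)) - 1*324 = (-7 + 18*(-1/30) - 3) - 324 = (-7 - ⅗ - 3) - 324 = -53/5 - 324 = -1673/5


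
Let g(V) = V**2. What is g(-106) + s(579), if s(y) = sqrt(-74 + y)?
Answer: 11236 + sqrt(505) ≈ 11258.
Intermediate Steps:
g(-106) + s(579) = (-106)**2 + sqrt(-74 + 579) = 11236 + sqrt(505)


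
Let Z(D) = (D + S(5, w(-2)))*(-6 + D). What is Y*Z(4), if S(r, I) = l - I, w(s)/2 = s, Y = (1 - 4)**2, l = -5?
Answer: -54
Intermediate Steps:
Y = 9 (Y = (-3)**2 = 9)
w(s) = 2*s
S(r, I) = -5 - I
Z(D) = (-1 + D)*(-6 + D) (Z(D) = (D + (-5 - 2*(-2)))*(-6 + D) = (D + (-5 - 1*(-4)))*(-6 + D) = (D + (-5 + 4))*(-6 + D) = (D - 1)*(-6 + D) = (-1 + D)*(-6 + D))
Y*Z(4) = 9*(6 + 4**2 - 7*4) = 9*(6 + 16 - 28) = 9*(-6) = -54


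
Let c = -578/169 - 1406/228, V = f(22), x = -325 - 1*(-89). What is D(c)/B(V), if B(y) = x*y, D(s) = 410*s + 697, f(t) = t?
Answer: 819713/1316172 ≈ 0.62280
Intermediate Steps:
x = -236 (x = -325 + 89 = -236)
V = 22
c = -9721/1014 (c = -578*1/169 - 1406*1/228 = -578/169 - 37/6 = -9721/1014 ≈ -9.5868)
D(s) = 697 + 410*s
B(y) = -236*y
D(c)/B(V) = (697 + 410*(-9721/1014))/((-236*22)) = (697 - 1992805/507)/(-5192) = -1639426/507*(-1/5192) = 819713/1316172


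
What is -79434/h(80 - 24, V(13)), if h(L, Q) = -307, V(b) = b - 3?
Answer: 79434/307 ≈ 258.74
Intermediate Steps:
V(b) = -3 + b
-79434/h(80 - 24, V(13)) = -79434/(-307) = -79434*(-1/307) = 79434/307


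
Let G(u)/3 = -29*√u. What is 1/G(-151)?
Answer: I*√151/13137 ≈ 0.00093539*I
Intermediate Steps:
G(u) = -87*√u (G(u) = 3*(-29*√u) = -87*√u)
1/G(-151) = 1/(-87*I*√151) = I*√151/13137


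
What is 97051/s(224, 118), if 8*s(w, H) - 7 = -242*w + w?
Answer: -776408/53977 ≈ -14.384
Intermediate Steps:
s(w, H) = 7/8 - 241*w/8 (s(w, H) = 7/8 + (-242*w + w)/8 = 7/8 + (-241*w)/8 = 7/8 - 241*w/8)
97051/s(224, 118) = 97051/(7/8 - 241/8*224) = 97051/(7/8 - 6748) = 97051/(-53977/8) = 97051*(-8/53977) = -776408/53977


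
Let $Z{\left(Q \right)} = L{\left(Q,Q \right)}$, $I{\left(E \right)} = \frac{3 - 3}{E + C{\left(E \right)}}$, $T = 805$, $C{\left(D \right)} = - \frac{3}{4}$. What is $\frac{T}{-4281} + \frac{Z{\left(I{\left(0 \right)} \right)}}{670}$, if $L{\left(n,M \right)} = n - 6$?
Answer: $- \frac{282518}{1434135} \approx -0.197$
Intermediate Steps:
$C{\left(D \right)} = - \frac{3}{4}$ ($C{\left(D \right)} = \left(-3\right) \frac{1}{4} = - \frac{3}{4}$)
$L{\left(n,M \right)} = -6 + n$
$I{\left(E \right)} = 0$ ($I{\left(E \right)} = \frac{3 - 3}{E - \frac{3}{4}} = \frac{0}{- \frac{3}{4} + E} = 0$)
$Z{\left(Q \right)} = -6 + Q$
$\frac{T}{-4281} + \frac{Z{\left(I{\left(0 \right)} \right)}}{670} = \frac{805}{-4281} + \frac{-6 + 0}{670} = 805 \left(- \frac{1}{4281}\right) - \frac{3}{335} = - \frac{805}{4281} - \frac{3}{335} = - \frac{282518}{1434135}$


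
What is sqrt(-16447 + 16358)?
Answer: I*sqrt(89) ≈ 9.434*I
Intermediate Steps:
sqrt(-16447 + 16358) = sqrt(-89) = I*sqrt(89)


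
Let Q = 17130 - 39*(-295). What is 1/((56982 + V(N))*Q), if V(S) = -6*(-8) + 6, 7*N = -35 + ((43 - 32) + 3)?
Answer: 1/1633225860 ≈ 6.1229e-10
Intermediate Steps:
N = -3 (N = (-35 + ((43 - 32) + 3))/7 = (-35 + (11 + 3))/7 = (-35 + 14)/7 = (⅐)*(-21) = -3)
V(S) = 54 (V(S) = 48 + 6 = 54)
Q = 28635 (Q = 17130 + 11505 = 28635)
1/((56982 + V(N))*Q) = 1/((56982 + 54)*28635) = (1/28635)/57036 = (1/57036)*(1/28635) = 1/1633225860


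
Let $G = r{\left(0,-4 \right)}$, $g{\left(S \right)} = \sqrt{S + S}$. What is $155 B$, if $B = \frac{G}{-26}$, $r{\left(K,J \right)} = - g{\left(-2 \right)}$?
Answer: $\frac{155 i}{13} \approx 11.923 i$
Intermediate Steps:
$g{\left(S \right)} = \sqrt{2} \sqrt{S}$ ($g{\left(S \right)} = \sqrt{2 S} = \sqrt{2} \sqrt{S}$)
$r{\left(K,J \right)} = - 2 i$ ($r{\left(K,J \right)} = - \sqrt{2} \sqrt{-2} = - \sqrt{2} i \sqrt{2} = - 2 i$)
$G = - 2 i \approx - 2.0 i$
$B = \frac{i}{13}$ ($B = \frac{\left(-2\right) i}{-26} = - 2 i \left(- \frac{1}{26}\right) = \frac{i}{13} \approx 0.076923 i$)
$155 B = 155 \frac{i}{13} = \frac{155 i}{13}$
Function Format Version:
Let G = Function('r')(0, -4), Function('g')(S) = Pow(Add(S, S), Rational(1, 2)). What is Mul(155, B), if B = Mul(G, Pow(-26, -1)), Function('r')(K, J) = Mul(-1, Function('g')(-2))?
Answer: Mul(Rational(155, 13), I) ≈ Mul(11.923, I)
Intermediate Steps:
Function('g')(S) = Mul(Pow(2, Rational(1, 2)), Pow(S, Rational(1, 2))) (Function('g')(S) = Pow(Mul(2, S), Rational(1, 2)) = Mul(Pow(2, Rational(1, 2)), Pow(S, Rational(1, 2))))
Function('r')(K, J) = Mul(-2, I) (Function('r')(K, J) = Mul(-1, Mul(Pow(2, Rational(1, 2)), Pow(-2, Rational(1, 2)))) = Mul(-1, Mul(Pow(2, Rational(1, 2)), Mul(I, Pow(2, Rational(1, 2))))) = Mul(-1, Mul(2, I)) = Mul(-2, I))
G = Mul(-2, I) ≈ Mul(-2.0000, I)
B = Mul(Rational(1, 13), I) (B = Mul(Mul(-2, I), Pow(-26, -1)) = Mul(Mul(-2, I), Rational(-1, 26)) = Mul(Rational(1, 13), I) ≈ Mul(0.076923, I))
Mul(155, B) = Mul(155, Mul(Rational(1, 13), I)) = Mul(Rational(155, 13), I)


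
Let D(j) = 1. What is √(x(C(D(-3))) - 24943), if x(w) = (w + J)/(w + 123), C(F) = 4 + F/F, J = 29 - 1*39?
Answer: I*√6385418/16 ≈ 157.93*I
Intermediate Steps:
J = -10 (J = 29 - 39 = -10)
C(F) = 5 (C(F) = 4 + 1 = 5)
x(w) = (-10 + w)/(123 + w) (x(w) = (w - 10)/(w + 123) = (-10 + w)/(123 + w))
√(x(C(D(-3))) - 24943) = √((-10 + 5)/(123 + 5) - 24943) = √(-5/128 - 24943) = √(-3192709/128) = I*√6385418/16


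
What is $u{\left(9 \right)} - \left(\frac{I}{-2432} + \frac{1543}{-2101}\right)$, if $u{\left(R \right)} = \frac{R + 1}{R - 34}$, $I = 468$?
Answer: $\frac{3364989}{6387040} \approx 0.52685$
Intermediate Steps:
$u{\left(R \right)} = \frac{1 + R}{-34 + R}$
$u{\left(9 \right)} - \left(\frac{I}{-2432} + \frac{1543}{-2101}\right) = \frac{1 + 9}{-34 + 9} - \left(\frac{468}{-2432} + \frac{1543}{-2101}\right) = \frac{1}{-25} \cdot 10 - \left(468 \left(- \frac{1}{2432}\right) + 1543 \left(- \frac{1}{2101}\right)\right) = \left(- \frac{1}{25}\right) 10 - \left(- \frac{117}{608} - \frac{1543}{2101}\right) = - \frac{2}{5} - - \frac{1183961}{1277408} = - \frac{2}{5} + \frac{1183961}{1277408} = \frac{3364989}{6387040}$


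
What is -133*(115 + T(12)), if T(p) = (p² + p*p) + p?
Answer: -55195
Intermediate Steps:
T(p) = p + 2*p² (T(p) = (p² + p²) + p = 2*p² + p = p + 2*p²)
-133*(115 + T(12)) = -133*(115 + 12*(1 + 2*12)) = -133*(115 + 12*(1 + 24)) = -133*(115 + 12*25) = -133*(115 + 300) = -133*415 = -55195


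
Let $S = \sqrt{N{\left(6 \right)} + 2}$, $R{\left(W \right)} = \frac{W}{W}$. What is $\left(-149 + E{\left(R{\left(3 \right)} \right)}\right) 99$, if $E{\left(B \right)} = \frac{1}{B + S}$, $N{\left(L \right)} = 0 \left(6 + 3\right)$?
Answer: $-14850 + 99 \sqrt{2} \approx -14710.0$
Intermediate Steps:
$R{\left(W \right)} = 1$
$N{\left(L \right)} = 0$ ($N{\left(L \right)} = 0 \cdot 9 = 0$)
$S = \sqrt{2}$ ($S = \sqrt{0 + 2} = \sqrt{2} \approx 1.4142$)
$E{\left(B \right)} = \frac{1}{B + \sqrt{2}}$
$\left(-149 + E{\left(R{\left(3 \right)} \right)}\right) 99 = \left(-149 + \frac{1}{1 + \sqrt{2}}\right) 99 = -14751 + \frac{99}{1 + \sqrt{2}}$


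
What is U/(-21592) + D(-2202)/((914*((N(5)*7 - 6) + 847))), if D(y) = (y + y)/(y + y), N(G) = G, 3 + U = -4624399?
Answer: 462824028065/2160992136 ≈ 214.17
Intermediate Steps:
U = -4624402 (U = -3 - 4624399 = -4624402)
D(y) = 1 (D(y) = (2*y)/((2*y)) = (2*y)*(1/(2*y)) = 1)
U/(-21592) + D(-2202)/((914*((N(5)*7 - 6) + 847))) = -4624402/(-21592) + 1/(914*((5*7 - 6) + 847)) = -4624402*(-1/21592) + 1/(914*((35 - 6) + 847)) = 2312201/10796 + 1/(914*(29 + 847)) = 2312201/10796 + 1/(914*876) = 2312201/10796 + 1/800664 = 462824028065/2160992136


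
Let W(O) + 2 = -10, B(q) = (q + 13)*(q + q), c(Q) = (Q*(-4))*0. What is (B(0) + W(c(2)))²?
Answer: 144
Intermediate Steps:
c(Q) = 0 (c(Q) = -4*Q*0 = 0)
B(q) = 2*q*(13 + q) (B(q) = (13 + q)*(2*q) = 2*q*(13 + q))
W(O) = -12 (W(O) = -2 - 10 = -12)
(B(0) + W(c(2)))² = (2*0*(13 + 0) - 12)² = (2*0*13 - 12)² = (0 - 12)² = (-12)² = 144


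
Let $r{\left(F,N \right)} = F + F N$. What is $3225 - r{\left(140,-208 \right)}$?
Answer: $32205$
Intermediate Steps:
$3225 - r{\left(140,-208 \right)} = 3225 - 140 \left(1 - 208\right) = 3225 - 140 \left(-207\right) = 3225 - -28980 = 3225 + 28980 = 32205$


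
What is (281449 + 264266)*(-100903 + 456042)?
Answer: 193804679385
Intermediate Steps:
(281449 + 264266)*(-100903 + 456042) = 545715*355139 = 193804679385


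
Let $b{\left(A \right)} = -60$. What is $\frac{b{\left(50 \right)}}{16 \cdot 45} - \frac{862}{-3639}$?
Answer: $\frac{745}{4852} \approx 0.15354$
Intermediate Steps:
$\frac{b{\left(50 \right)}}{16 \cdot 45} - \frac{862}{-3639} = - \frac{60}{16 \cdot 45} - \frac{862}{-3639} = - \frac{60}{720} - - \frac{862}{3639} = \left(-60\right) \frac{1}{720} + \frac{862}{3639} = - \frac{1}{12} + \frac{862}{3639} = \frac{745}{4852}$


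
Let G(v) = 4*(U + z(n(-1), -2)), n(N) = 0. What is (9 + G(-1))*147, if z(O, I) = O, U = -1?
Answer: 735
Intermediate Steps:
G(v) = -4 (G(v) = 4*(-1 + 0) = 4*(-1) = -4)
(9 + G(-1))*147 = (9 - 4)*147 = 5*147 = 735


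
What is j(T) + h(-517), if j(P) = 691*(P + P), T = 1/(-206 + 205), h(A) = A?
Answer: -1899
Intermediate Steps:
T = -1 (T = 1/(-1) = -1)
j(P) = 1382*P (j(P) = 691*(2*P) = 1382*P)
j(T) + h(-517) = 1382*(-1) - 517 = -1382 - 517 = -1899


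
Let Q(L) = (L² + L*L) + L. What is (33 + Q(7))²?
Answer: 19044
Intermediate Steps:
Q(L) = L + 2*L² (Q(L) = (L² + L²) + L = 2*L² + L = L + 2*L²)
(33 + Q(7))² = (33 + 7*(1 + 2*7))² = (33 + 7*(1 + 14))² = (33 + 7*15)² = (33 + 105)² = 138² = 19044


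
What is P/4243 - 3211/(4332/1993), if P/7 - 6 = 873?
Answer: -1427711647/967404 ≈ -1475.8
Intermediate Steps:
P = 6153 (P = 42 + 7*873 = 42 + 6111 = 6153)
P/4243 - 3211/(4332/1993) = 6153/4243 - 3211/(4332/1993) = 6153*(1/4243) - 3211/(4332*(1/1993)) = 6153/4243 - 3211/4332/1993 = 6153/4243 - 3211*1993/4332 = 6153/4243 - 336817/228 = -1427711647/967404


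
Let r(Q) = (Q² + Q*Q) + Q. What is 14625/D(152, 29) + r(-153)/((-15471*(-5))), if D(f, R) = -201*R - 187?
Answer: -18901783/10341504 ≈ -1.8278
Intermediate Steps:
r(Q) = Q + 2*Q² (r(Q) = (Q² + Q²) + Q = 2*Q² + Q = Q + 2*Q²)
D(f, R) = -187 - 201*R
14625/D(152, 29) + r(-153)/((-15471*(-5))) = 14625/(-187 - 201*29) + (-153*(1 + 2*(-153)))/((-15471*(-5))) = 14625/(-187 - 5829) - 153*(1 - 306)/77355 = 14625/(-6016) - 153*(-305)*(1/77355) = 14625*(-1/6016) + 46665*(1/77355) = -14625/6016 + 1037/1719 = -18901783/10341504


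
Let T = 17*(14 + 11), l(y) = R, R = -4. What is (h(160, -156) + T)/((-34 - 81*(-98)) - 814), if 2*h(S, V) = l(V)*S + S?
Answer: 37/1418 ≈ 0.026093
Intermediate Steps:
l(y) = -4
h(S, V) = -3*S/2 (h(S, V) = (-4*S + S)/2 = (-3*S)/2 = -3*S/2)
T = 425 (T = 17*25 = 425)
(h(160, -156) + T)/((-34 - 81*(-98)) - 814) = (-3/2*160 + 425)/((-34 - 81*(-98)) - 814) = (-240 + 425)/((-34 + 7938) - 814) = 185/(7904 - 814) = 185/7090 = 185*(1/7090) = 37/1418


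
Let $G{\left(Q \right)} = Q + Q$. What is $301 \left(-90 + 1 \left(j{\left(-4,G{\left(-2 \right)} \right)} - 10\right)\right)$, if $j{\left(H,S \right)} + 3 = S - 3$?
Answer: $-33110$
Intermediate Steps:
$G{\left(Q \right)} = 2 Q$
$j{\left(H,S \right)} = -6 + S$ ($j{\left(H,S \right)} = -3 + \left(S - 3\right) = -3 + \left(-3 + S\right) = -6 + S$)
$301 \left(-90 + 1 \left(j{\left(-4,G{\left(-2 \right)} \right)} - 10\right)\right) = 301 \left(-90 + 1 \left(\left(-6 + 2 \left(-2\right)\right) - 10\right)\right) = 301 \left(-90 + 1 \left(\left(-6 - 4\right) - 10\right)\right) = 301 \left(-90 + 1 \left(-10 - 10\right)\right) = 301 \left(-90 + 1 \left(-20\right)\right) = 301 \left(-90 - 20\right) = 301 \left(-110\right) = -33110$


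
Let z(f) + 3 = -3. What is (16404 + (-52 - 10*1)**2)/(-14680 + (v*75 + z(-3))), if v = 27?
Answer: -20248/12661 ≈ -1.5992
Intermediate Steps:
z(f) = -6 (z(f) = -3 - 3 = -6)
(16404 + (-52 - 10*1)**2)/(-14680 + (v*75 + z(-3))) = (16404 + (-52 - 10*1)**2)/(-14680 + (27*75 - 6)) = (16404 + (-52 - 10)**2)/(-14680 + (2025 - 6)) = (16404 + (-62)**2)/(-14680 + 2019) = (16404 + 3844)/(-12661) = 20248*(-1/12661) = -20248/12661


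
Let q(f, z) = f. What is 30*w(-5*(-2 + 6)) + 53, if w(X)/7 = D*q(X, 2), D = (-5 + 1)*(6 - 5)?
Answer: 16853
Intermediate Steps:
D = -4 (D = -4*1 = -4)
w(X) = -28*X (w(X) = 7*(-4*X) = -28*X)
30*w(-5*(-2 + 6)) + 53 = 30*(-(-140)*(-2 + 6)) + 53 = 30*(-(-140)*4) + 53 = 30*(-28*(-20)) + 53 = 30*560 + 53 = 16800 + 53 = 16853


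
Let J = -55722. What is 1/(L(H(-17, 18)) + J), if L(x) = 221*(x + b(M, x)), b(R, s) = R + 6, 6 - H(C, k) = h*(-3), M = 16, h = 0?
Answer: -1/49534 ≈ -2.0188e-5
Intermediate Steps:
H(C, k) = 6 (H(C, k) = 6 - 0*(-3) = 6 - 1*0 = 6 + 0 = 6)
b(R, s) = 6 + R
L(x) = 4862 + 221*x (L(x) = 221*(x + (6 + 16)) = 221*(x + 22) = 221*(22 + x) = 4862 + 221*x)
1/(L(H(-17, 18)) + J) = 1/((4862 + 221*6) - 55722) = 1/((4862 + 1326) - 55722) = 1/(6188 - 55722) = 1/(-49534) = -1/49534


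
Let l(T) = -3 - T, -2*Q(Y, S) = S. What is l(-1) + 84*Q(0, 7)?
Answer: -296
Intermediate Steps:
Q(Y, S) = -S/2
l(-1) + 84*Q(0, 7) = (-3 - 1*(-1)) + 84*(-1/2*7) = (-3 + 1) + 84*(-7/2) = -2 - 294 = -296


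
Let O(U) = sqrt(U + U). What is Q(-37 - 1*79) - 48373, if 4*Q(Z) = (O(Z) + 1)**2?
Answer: -193723/4 + I*sqrt(58) ≈ -48431.0 + 7.6158*I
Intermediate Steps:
O(U) = sqrt(2)*sqrt(U) (O(U) = sqrt(2*U) = sqrt(2)*sqrt(U))
Q(Z) = (1 + sqrt(2)*sqrt(Z))**2/4 (Q(Z) = (sqrt(2)*sqrt(Z) + 1)**2/4 = (1 + sqrt(2)*sqrt(Z))**2/4)
Q(-37 - 1*79) - 48373 = (1 + sqrt(2)*sqrt(-37 - 1*79))**2/4 - 48373 = (1 + sqrt(2)*sqrt(-37 - 79))**2/4 - 48373 = (1 + sqrt(2)*sqrt(-116))**2/4 - 48373 = (1 + sqrt(2)*(2*I*sqrt(29)))**2/4 - 48373 = (1 + 2*I*sqrt(58))**2/4 - 48373 = -48373 + (1 + 2*I*sqrt(58))**2/4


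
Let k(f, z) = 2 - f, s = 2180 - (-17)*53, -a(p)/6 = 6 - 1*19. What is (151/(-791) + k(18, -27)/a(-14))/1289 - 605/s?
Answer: -205940846/1047128173 ≈ -0.19667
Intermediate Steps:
a(p) = 78 (a(p) = -6*(6 - 1*19) = -6*(6 - 19) = -6*(-13) = 78)
s = 3081 (s = 2180 - 1*(-901) = 2180 + 901 = 3081)
(151/(-791) + k(18, -27)/a(-14))/1289 - 605/s = (151/(-791) + (2 - 1*18)/78)/1289 - 605/3081 = (151*(-1/791) + (2 - 18)*(1/78))*(1/1289) - 605*1/3081 = (-151/791 - 16*1/78)*(1/1289) - 605/3081 = (-151/791 - 8/39)*(1/1289) - 605/3081 = -12217/30849*1/1289 - 605/3081 = -12217/39764361 - 605/3081 = -205940846/1047128173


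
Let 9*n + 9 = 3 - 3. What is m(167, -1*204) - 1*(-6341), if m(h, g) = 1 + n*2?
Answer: 6340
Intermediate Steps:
n = -1 (n = -1 + (3 - 3)/9 = -1 + (⅑)*0 = -1 + 0 = -1)
m(h, g) = -1 (m(h, g) = 1 - 1*2 = 1 - 2 = -1)
m(167, -1*204) - 1*(-6341) = -1 - 1*(-6341) = -1 + 6341 = 6340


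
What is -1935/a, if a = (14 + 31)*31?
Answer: -43/31 ≈ -1.3871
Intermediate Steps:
a = 1395 (a = 45*31 = 1395)
-1935/a = -1935/1395 = -1935*1/1395 = -43/31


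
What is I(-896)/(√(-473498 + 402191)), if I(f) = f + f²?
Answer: -801920*I*√7923/23769 ≈ -3003.1*I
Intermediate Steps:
I(-896)/(√(-473498 + 402191)) = (-896*(1 - 896))/(√(-473498 + 402191)) = (-896*(-895))/(√(-71307)) = 801920/((3*I*√7923)) = 801920*(-I*√7923/23769) = -801920*I*√7923/23769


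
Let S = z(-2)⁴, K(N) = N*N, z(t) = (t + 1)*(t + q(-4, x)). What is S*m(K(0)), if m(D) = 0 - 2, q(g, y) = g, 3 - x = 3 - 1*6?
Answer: -2592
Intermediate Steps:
x = 6 (x = 3 - (3 - 1*6) = 3 - (3 - 6) = 3 - 1*(-3) = 3 + 3 = 6)
z(t) = (1 + t)*(-4 + t) (z(t) = (t + 1)*(t - 4) = (1 + t)*(-4 + t))
K(N) = N²
m(D) = -2
S = 1296 (S = (-4 + (-2)² - 3*(-2))⁴ = (-4 + 4 + 6)⁴ = 6⁴ = 1296)
S*m(K(0)) = 1296*(-2) = -2592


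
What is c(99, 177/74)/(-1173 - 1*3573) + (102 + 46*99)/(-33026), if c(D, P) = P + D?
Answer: -44833331/276163412 ≈ -0.16234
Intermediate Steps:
c(D, P) = D + P
c(99, 177/74)/(-1173 - 1*3573) + (102 + 46*99)/(-33026) = (99 + 177/74)/(-1173 - 1*3573) + (102 + 46*99)/(-33026) = (99 + 177*(1/74))/(-1173 - 3573) + (102 + 4554)*(-1/33026) = (99 + 177/74)/(-4746) + 4656*(-1/33026) = (7503/74)*(-1/4746) - 2328/16513 = -2501/117068 - 2328/16513 = -44833331/276163412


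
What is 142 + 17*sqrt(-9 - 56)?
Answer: 142 + 17*I*sqrt(65) ≈ 142.0 + 137.06*I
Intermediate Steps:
142 + 17*sqrt(-9 - 56) = 142 + 17*sqrt(-65) = 142 + 17*(I*sqrt(65)) = 142 + 17*I*sqrt(65)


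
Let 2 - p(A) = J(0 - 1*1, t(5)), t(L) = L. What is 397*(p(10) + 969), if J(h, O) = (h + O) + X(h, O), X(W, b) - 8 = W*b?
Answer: 382708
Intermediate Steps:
X(W, b) = 8 + W*b
J(h, O) = 8 + O + h + O*h (J(h, O) = (h + O) + (8 + h*O) = (O + h) + (8 + O*h) = 8 + O + h + O*h)
p(A) = -5 (p(A) = 2 - (8 + 5 + (0 - 1*1) + 5*(0 - 1*1)) = 2 - (8 + 5 + (0 - 1) + 5*(0 - 1)) = 2 - (8 + 5 - 1 + 5*(-1)) = 2 - (8 + 5 - 1 - 5) = 2 - 1*7 = 2 - 7 = -5)
397*(p(10) + 969) = 397*(-5 + 969) = 397*964 = 382708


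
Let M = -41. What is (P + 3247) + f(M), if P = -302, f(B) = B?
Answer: 2904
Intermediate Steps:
(P + 3247) + f(M) = (-302 + 3247) - 41 = 2945 - 41 = 2904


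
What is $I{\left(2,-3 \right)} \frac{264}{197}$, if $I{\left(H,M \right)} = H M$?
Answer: $- \frac{1584}{197} \approx -8.0406$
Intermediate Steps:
$I{\left(2,-3 \right)} \frac{264}{197} = 2 \left(-3\right) \frac{264}{197} = - 6 \cdot 264 \cdot \frac{1}{197} = \left(-6\right) \frac{264}{197} = - \frac{1584}{197}$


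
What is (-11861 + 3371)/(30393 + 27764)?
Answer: -8490/58157 ≈ -0.14598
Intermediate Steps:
(-11861 + 3371)/(30393 + 27764) = -8490/58157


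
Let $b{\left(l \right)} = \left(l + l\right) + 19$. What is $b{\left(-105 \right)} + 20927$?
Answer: $20736$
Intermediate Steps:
$b{\left(l \right)} = 19 + 2 l$ ($b{\left(l \right)} = 2 l + 19 = 19 + 2 l$)
$b{\left(-105 \right)} + 20927 = \left(19 + 2 \left(-105\right)\right) + 20927 = \left(19 - 210\right) + 20927 = -191 + 20927 = 20736$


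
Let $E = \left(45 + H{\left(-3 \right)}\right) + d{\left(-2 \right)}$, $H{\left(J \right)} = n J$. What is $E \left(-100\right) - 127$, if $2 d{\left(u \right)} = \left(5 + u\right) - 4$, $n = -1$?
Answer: $-4877$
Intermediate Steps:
$d{\left(u \right)} = \frac{1}{2} + \frac{u}{2}$ ($d{\left(u \right)} = \frac{\left(5 + u\right) - 4}{2} = \frac{1 + u}{2} = \frac{1}{2} + \frac{u}{2}$)
$H{\left(J \right)} = - J$
$E = \frac{95}{2}$ ($E = \left(45 - -3\right) + \left(\frac{1}{2} + \frac{1}{2} \left(-2\right)\right) = \left(45 + 3\right) + \left(\frac{1}{2} - 1\right) = 48 - \frac{1}{2} = \frac{95}{2} \approx 47.5$)
$E \left(-100\right) - 127 = \frac{95}{2} \left(-100\right) - 127 = -4750 - 127 = -4877$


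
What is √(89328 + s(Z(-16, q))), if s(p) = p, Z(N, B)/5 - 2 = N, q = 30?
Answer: √89258 ≈ 298.76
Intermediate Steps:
Z(N, B) = 10 + 5*N
√(89328 + s(Z(-16, q))) = √(89328 + (10 + 5*(-16))) = √(89328 + (10 - 80)) = √(89328 - 70) = √89258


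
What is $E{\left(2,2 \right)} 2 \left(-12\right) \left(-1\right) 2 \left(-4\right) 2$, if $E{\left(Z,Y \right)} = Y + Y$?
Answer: $-1536$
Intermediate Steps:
$E{\left(Z,Y \right)} = 2 Y$
$E{\left(2,2 \right)} 2 \left(-12\right) \left(-1\right) 2 \left(-4\right) 2 = 2 \cdot 2 \cdot 2 \left(-12\right) \left(-1\right) 2 \left(-4\right) 2 = 4 \cdot 2 \left(-12\right) \left(-2\right) \left(-4\right) 2 = 8 \left(-12\right) 8 \cdot 2 = \left(-96\right) 16 = -1536$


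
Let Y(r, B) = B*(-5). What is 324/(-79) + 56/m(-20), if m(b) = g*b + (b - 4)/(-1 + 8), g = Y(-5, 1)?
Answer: -47014/13351 ≈ -3.5214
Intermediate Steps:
Y(r, B) = -5*B
g = -5 (g = -5*1 = -5)
m(b) = -4/7 - 34*b/7 (m(b) = -5*b + (b - 4)/(-1 + 8) = -5*b + (-4 + b)/7 = -5*b + (-4 + b)*(⅐) = -5*b + (-4/7 + b/7) = -4/7 - 34*b/7)
324/(-79) + 56/m(-20) = 324/(-79) + 56/(-4/7 - 34/7*(-20)) = 324*(-1/79) + 56/(-4/7 + 680/7) = -324/79 + 56/(676/7) = -324/79 + 56*(7/676) = -324/79 + 98/169 = -47014/13351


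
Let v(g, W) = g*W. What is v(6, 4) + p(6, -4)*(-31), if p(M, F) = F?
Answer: 148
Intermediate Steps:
v(g, W) = W*g
v(6, 4) + p(6, -4)*(-31) = 4*6 - 4*(-31) = 24 + 124 = 148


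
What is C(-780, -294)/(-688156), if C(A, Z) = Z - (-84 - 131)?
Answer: 79/688156 ≈ 0.00011480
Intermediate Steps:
C(A, Z) = 215 + Z (C(A, Z) = Z - 1*(-215) = Z + 215 = 215 + Z)
C(-780, -294)/(-688156) = (215 - 294)/(-688156) = -79*(-1/688156) = 79/688156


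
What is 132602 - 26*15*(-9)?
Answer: 136112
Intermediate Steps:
132602 - 26*15*(-9) = 132602 - 390*(-9) = 132602 - 1*(-3510) = 132602 + 3510 = 136112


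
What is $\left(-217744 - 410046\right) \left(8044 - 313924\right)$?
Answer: $192028405200$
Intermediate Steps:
$\left(-217744 - 410046\right) \left(8044 - 313924\right) = \left(-627790\right) \left(-305880\right) = 192028405200$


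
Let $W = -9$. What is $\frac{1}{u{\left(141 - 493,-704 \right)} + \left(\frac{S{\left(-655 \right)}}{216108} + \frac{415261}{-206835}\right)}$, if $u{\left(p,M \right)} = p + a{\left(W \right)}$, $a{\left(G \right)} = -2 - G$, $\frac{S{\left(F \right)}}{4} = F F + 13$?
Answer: $- \frac{3724891515}{1262985983114} \approx -0.0029493$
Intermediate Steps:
$S{\left(F \right)} = 52 + 4 F^{2}$ ($S{\left(F \right)} = 4 \left(F F + 13\right) = 4 \left(F^{2} + 13\right) = 4 \left(13 + F^{2}\right) = 52 + 4 F^{2}$)
$u{\left(p,M \right)} = 7 + p$ ($u{\left(p,M \right)} = p - -7 = p + \left(-2 + 9\right) = p + 7 = 7 + p$)
$\frac{1}{u{\left(141 - 493,-704 \right)} + \left(\frac{S{\left(-655 \right)}}{216108} + \frac{415261}{-206835}\right)} = \frac{1}{\left(7 + \left(141 - 493\right)\right) + \left(\frac{52 + 4 \left(-655\right)^{2}}{216108} + \frac{415261}{-206835}\right)} = \frac{1}{\left(7 - 352\right) + \left(\left(52 + 4 \cdot 429025\right) \frac{1}{216108} + 415261 \left(- \frac{1}{206835}\right)\right)} = \frac{1}{-345 - \left(\frac{415261}{206835} - \left(52 + 1716100\right) \frac{1}{216108}\right)} = \frac{1}{-345 + \left(1716152 \cdot \frac{1}{216108} - \frac{415261}{206835}\right)} = \frac{1}{-345 + \left(\frac{429038}{54027} - \frac{415261}{206835}\right)} = \frac{1}{-345 + \frac{22101589561}{3724891515}} = \frac{1}{- \frac{1262985983114}{3724891515}} = - \frac{3724891515}{1262985983114}$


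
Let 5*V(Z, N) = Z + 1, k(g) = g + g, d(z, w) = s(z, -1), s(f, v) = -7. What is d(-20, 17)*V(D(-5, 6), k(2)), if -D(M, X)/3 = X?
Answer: 119/5 ≈ 23.800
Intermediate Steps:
d(z, w) = -7
D(M, X) = -3*X
k(g) = 2*g
V(Z, N) = ⅕ + Z/5 (V(Z, N) = (Z + 1)/5 = (1 + Z)/5 = ⅕ + Z/5)
d(-20, 17)*V(D(-5, 6), k(2)) = -7*(⅕ + (-3*6)/5) = -7*(⅕ + (⅕)*(-18)) = -7*(⅕ - 18/5) = -7*(-17/5) = 119/5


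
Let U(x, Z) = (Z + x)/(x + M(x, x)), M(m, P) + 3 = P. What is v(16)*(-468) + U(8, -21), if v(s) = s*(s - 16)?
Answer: -1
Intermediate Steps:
M(m, P) = -3 + P
U(x, Z) = (Z + x)/(-3 + 2*x) (U(x, Z) = (Z + x)/(x + (-3 + x)) = (Z + x)/(-3 + 2*x))
v(s) = s*(-16 + s)
v(16)*(-468) + U(8, -21) = (16*(-16 + 16))*(-468) + (-21 + 8)/(-3 + 2*8) = (16*0)*(-468) - 13/(-3 + 16) = 0*(-468) - 13/13 = 0 + (1/13)*(-13) = 0 - 1 = -1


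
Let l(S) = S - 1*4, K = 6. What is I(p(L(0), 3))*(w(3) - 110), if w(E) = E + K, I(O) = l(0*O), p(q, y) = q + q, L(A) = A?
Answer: 404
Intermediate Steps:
l(S) = -4 + S (l(S) = S - 4 = -4 + S)
p(q, y) = 2*q
I(O) = -4 (I(O) = -4 + 0*O = -4 + 0 = -4)
w(E) = 6 + E (w(E) = E + 6 = 6 + E)
I(p(L(0), 3))*(w(3) - 110) = -4*((6 + 3) - 110) = -4*(9 - 110) = -4*(-101) = 404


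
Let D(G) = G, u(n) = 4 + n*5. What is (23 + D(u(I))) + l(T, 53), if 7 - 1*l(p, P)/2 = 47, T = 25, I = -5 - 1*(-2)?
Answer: -68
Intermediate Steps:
I = -3 (I = -5 + 2 = -3)
l(p, P) = -80 (l(p, P) = 14 - 2*47 = 14 - 94 = -80)
u(n) = 4 + 5*n
(23 + D(u(I))) + l(T, 53) = (23 + (4 + 5*(-3))) - 80 = (23 + (4 - 15)) - 80 = (23 - 11) - 80 = 12 - 80 = -68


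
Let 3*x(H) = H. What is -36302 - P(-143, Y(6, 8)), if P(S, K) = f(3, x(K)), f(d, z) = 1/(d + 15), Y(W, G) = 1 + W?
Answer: -653437/18 ≈ -36302.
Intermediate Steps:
x(H) = H/3
f(d, z) = 1/(15 + d)
P(S, K) = 1/18 (P(S, K) = 1/(15 + 3) = 1/18)
-36302 - P(-143, Y(6, 8)) = -36302 - 1*1/18 = -36302 - 1/18 = -653437/18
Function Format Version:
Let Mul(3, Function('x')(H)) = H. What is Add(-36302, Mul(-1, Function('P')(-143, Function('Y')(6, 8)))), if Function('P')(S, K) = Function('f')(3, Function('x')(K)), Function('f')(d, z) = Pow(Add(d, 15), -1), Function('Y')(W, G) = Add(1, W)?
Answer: Rational(-653437, 18) ≈ -36302.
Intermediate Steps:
Function('x')(H) = Mul(Rational(1, 3), H)
Function('f')(d, z) = Pow(Add(15, d), -1)
Function('P')(S, K) = Rational(1, 18) (Function('P')(S, K) = Pow(Add(15, 3), -1) = Pow(18, -1) = Rational(1, 18))
Add(-36302, Mul(-1, Function('P')(-143, Function('Y')(6, 8)))) = Add(-36302, Mul(-1, Rational(1, 18))) = Add(-36302, Rational(-1, 18)) = Rational(-653437, 18)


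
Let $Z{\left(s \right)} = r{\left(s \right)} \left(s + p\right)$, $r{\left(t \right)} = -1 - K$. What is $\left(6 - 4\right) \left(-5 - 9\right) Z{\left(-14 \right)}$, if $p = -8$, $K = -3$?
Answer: $1232$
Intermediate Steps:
$r{\left(t \right)} = 2$ ($r{\left(t \right)} = -1 - -3 = -1 + 3 = 2$)
$Z{\left(s \right)} = -16 + 2 s$ ($Z{\left(s \right)} = 2 \left(s - 8\right) = 2 \left(-8 + s\right) = -16 + 2 s$)
$\left(6 - 4\right) \left(-5 - 9\right) Z{\left(-14 \right)} = \left(6 - 4\right) \left(-5 - 9\right) \left(-16 + 2 \left(-14\right)\right) = 2 \left(-14\right) \left(-16 - 28\right) = \left(-28\right) \left(-44\right) = 1232$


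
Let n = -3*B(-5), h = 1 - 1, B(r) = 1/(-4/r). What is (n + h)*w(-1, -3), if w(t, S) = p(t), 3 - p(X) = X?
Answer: -15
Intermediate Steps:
p(X) = 3 - X
w(t, S) = 3 - t
B(r) = -r/4
h = 0
n = -15/4 (n = -(-3)*(-5)/4 = -3*5/4 = -15/4 ≈ -3.7500)
(n + h)*w(-1, -3) = (-15/4 + 0)*(3 - 1*(-1)) = -15*(3 + 1)/4 = -15/4*4 = -15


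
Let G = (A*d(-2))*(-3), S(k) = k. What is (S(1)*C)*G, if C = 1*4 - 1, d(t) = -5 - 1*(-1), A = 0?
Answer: 0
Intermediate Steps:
d(t) = -4 (d(t) = -5 + 1 = -4)
C = 3 (C = 4 - 1 = 3)
G = 0 (G = (0*(-4))*(-3) = 0*(-3) = 0)
(S(1)*C)*G = (1*3)*0 = 3*0 = 0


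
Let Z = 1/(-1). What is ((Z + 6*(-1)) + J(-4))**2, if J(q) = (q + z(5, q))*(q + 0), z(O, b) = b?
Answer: 625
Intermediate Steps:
Z = -1
J(q) = 2*q**2 (J(q) = (q + q)*(q + 0) = (2*q)*q = 2*q**2)
((Z + 6*(-1)) + J(-4))**2 = ((-1 + 6*(-1)) + 2*(-4)**2)**2 = ((-1 - 6) + 2*16)**2 = (-7 + 32)**2 = 25**2 = 625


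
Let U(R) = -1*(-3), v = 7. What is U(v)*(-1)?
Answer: -3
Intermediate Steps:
U(R) = 3
U(v)*(-1) = 3*(-1) = -3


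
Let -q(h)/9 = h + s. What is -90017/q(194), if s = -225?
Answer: -90017/279 ≈ -322.64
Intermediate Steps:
q(h) = 2025 - 9*h (q(h) = -9*(h - 225) = -9*(-225 + h) = 2025 - 9*h)
-90017/q(194) = -90017/(2025 - 9*194) = -90017/(2025 - 1746) = -90017/279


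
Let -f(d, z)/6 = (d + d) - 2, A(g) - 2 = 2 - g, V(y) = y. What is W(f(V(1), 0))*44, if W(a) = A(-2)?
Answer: 264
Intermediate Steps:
A(g) = 4 - g (A(g) = 2 + (2 - g) = 4 - g)
f(d, z) = 12 - 12*d (f(d, z) = -6*((d + d) - 2) = -6*(2*d - 2) = -6*(-2 + 2*d) = 12 - 12*d)
W(a) = 6 (W(a) = 4 - 1*(-2) = 4 + 2 = 6)
W(f(V(1), 0))*44 = 6*44 = 264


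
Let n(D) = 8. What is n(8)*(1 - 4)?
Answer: -24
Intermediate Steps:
n(8)*(1 - 4) = 8*(1 - 4) = 8*(-3) = -24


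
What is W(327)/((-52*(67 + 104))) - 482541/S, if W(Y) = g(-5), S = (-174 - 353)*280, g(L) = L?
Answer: 1072873093/328025880 ≈ 3.2707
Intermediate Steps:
S = -147560 (S = -527*280 = -147560)
W(Y) = -5
W(327)/((-52*(67 + 104))) - 482541/S = -5*(-1/(52*(67 + 104))) - 482541/(-147560) = -5/((-52*171)) - 482541*(-1/147560) = -5/(-8892) + 482541/147560 = -5*(-1/8892) + 482541/147560 = 5/8892 + 482541/147560 = 1072873093/328025880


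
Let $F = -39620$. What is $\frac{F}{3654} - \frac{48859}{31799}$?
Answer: $- \frac{102743369}{8299539} \approx -12.379$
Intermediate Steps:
$\frac{F}{3654} - \frac{48859}{31799} = - \frac{39620}{3654} - \frac{48859}{31799} = \left(-39620\right) \frac{1}{3654} - \frac{48859}{31799} = - \frac{2830}{261} - \frac{48859}{31799} = - \frac{102743369}{8299539}$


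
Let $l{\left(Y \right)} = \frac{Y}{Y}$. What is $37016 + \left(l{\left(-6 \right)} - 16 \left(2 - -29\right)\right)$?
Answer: $36521$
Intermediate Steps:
$l{\left(Y \right)} = 1$
$37016 + \left(l{\left(-6 \right)} - 16 \left(2 - -29\right)\right) = 37016 + \left(1 - 16 \left(2 - -29\right)\right) = 37016 + \left(1 - 16 \left(2 + 29\right)\right) = 37016 + \left(1 - 496\right) = 37016 - 495 = 36521$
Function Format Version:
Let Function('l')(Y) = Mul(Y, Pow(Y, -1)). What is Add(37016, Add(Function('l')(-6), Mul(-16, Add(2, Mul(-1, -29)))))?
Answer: 36521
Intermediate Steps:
Function('l')(Y) = 1
Add(37016, Add(Function('l')(-6), Mul(-16, Add(2, Mul(-1, -29))))) = Add(37016, Add(1, Mul(-16, Add(2, Mul(-1, -29))))) = Add(37016, Add(1, Mul(-16, Add(2, 29)))) = Add(37016, Add(1, Mul(-16, 31))) = Add(37016, Add(1, -496)) = Add(37016, -495) = 36521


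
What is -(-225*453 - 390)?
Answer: 102315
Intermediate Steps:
-(-225*453 - 390) = -(-101925 - 390) = -1*(-102315) = 102315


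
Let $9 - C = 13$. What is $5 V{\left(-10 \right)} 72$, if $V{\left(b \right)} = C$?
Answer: $-1440$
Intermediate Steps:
$C = -4$ ($C = 9 - 13 = -4$)
$V{\left(b \right)} = -4$
$5 V{\left(-10 \right)} 72 = 5 \left(-4\right) 72 = \left(-20\right) 72 = -1440$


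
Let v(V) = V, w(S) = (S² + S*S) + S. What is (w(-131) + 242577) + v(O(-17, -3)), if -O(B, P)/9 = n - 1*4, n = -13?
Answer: 276921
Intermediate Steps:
w(S) = S + 2*S² (w(S) = (S² + S²) + S = 2*S² + S = S + 2*S²)
O(B, P) = 153 (O(B, P) = -9*(-13 - 1*4) = -9*(-13 - 4) = -9*(-17) = 153)
(w(-131) + 242577) + v(O(-17, -3)) = (-131*(1 + 2*(-131)) + 242577) + 153 = (-131*(1 - 262) + 242577) + 153 = (-131*(-261) + 242577) + 153 = (34191 + 242577) + 153 = 276768 + 153 = 276921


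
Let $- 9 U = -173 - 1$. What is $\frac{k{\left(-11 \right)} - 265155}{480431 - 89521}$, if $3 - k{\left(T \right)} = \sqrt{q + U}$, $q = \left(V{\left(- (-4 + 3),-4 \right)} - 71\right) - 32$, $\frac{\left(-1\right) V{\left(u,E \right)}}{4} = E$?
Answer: $- \frac{132576}{195455} - \frac{i \sqrt{609}}{1172730} \approx -0.67829 - 2.1043 \cdot 10^{-5} i$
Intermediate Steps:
$V{\left(u,E \right)} = - 4 E$
$U = \frac{58}{3}$ ($U = - \frac{-173 - 1}{9} = \left(- \frac{1}{9}\right) \left(-174\right) = \frac{58}{3} \approx 19.333$)
$q = -87$ ($q = \left(\left(-4\right) \left(-4\right) - 71\right) - 32 = \left(16 - 71\right) - 32 = -55 - 32 = -87$)
$k{\left(T \right)} = 3 - \frac{i \sqrt{609}}{3}$ ($k{\left(T \right)} = 3 - \sqrt{-87 + \frac{58}{3}} = 3 - \sqrt{- \frac{203}{3}} = 3 - \frac{i \sqrt{609}}{3}$)
$\frac{k{\left(-11 \right)} - 265155}{480431 - 89521} = \frac{\left(3 - \frac{i \sqrt{609}}{3}\right) - 265155}{480431 - 89521} = \frac{-265152 - \frac{i \sqrt{609}}{3}}{390910} = \left(-265152 - \frac{i \sqrt{609}}{3}\right) \frac{1}{390910} = - \frac{132576}{195455} - \frac{i \sqrt{609}}{1172730}$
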